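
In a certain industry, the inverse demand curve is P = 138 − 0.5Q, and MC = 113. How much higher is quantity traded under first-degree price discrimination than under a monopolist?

The monopolist equates marginal revenue to marginal cost: 138 − Q = 113, so Q = 25. From demand, P = 125.5.
With perfect price discrimination, output is the efficient level Q = 50 (where demand meets MC), but every buyer pays their willingness to pay: CS = 0 and PS = total surplus.
Change in quantity traded: 50 − 25 = 25.

Quantity traded rises by 25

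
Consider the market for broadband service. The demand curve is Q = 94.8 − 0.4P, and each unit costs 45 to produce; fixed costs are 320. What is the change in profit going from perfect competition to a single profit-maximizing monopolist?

Inverting demand: P = 237 − 2.5Q.
Perfect competition: P = MC = 45, so 237 − 2.5Q = 45 and Q = 76.8.
Profit = (45 − 45)·76.8 − 320 = −320.
A monopolist chooses Q where MR = MC. MR = 237 − 5Q; setting this equal to 45 gives Q = 38.4 and P = 141.
Profit = (141 − 45)·38.4 − 320 = 3366.4.
Change in profit: 3366.4 − −320 = 3686.4.

Profit rises by 3686.4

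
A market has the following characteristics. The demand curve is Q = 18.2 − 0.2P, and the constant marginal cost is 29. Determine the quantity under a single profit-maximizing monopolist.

Inverting demand: P = 91 − 5Q.
A monopolist chooses Q where MR = MC. MR = 91 − 10Q; setting this equal to 29 gives Q = 6.2 and P = 60.

Q = 6.2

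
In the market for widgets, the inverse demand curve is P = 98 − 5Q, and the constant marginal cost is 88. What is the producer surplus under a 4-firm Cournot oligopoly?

With 4 symmetric Cournot firms, each firm's FOC gives 98 − 25q = 88, so q = 0.4, Q = 4·0.4 = 1.6, and P = 90.
PS = (90 − 88)·1.6 = 3.2.

PS = 3.2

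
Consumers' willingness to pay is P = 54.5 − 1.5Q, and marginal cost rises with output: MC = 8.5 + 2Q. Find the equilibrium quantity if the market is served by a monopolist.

Q = 9.2

The monopolist equates marginal revenue to marginal cost: 54.5 − 3Q = 8.5 + 2Q, so Q = 9.2. From demand, P = 40.7.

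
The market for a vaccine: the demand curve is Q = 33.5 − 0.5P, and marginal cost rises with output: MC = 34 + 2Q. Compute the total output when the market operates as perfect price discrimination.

Inverting demand: P = 67 − 2Q.
With perfect price discrimination, output is the efficient level Q = 8.25 (where demand meets MC), but every buyer pays their willingness to pay: CS = 0 and PS = total surplus.

Q = 8.25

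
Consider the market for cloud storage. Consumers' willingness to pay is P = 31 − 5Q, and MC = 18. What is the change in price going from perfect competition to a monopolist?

P rises by 6.5

Under competition P = MC = 18, so Q = (31 − 18)/5 = 2.6.
A monopolist chooses Q where MR = MC. MR = 31 − 10Q; setting this equal to 18 gives Q = 1.3 and P = 24.5.
Change in price: 24.5 − 18 = 6.5.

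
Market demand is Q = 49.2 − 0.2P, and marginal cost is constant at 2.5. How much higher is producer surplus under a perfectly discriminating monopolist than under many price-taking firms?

Producer surplus rises by 5929.225

Inverting demand: P = 246 − 5Q.
Perfect competition: P = MC = 2.5, so 246 − 5Q = 2.5 and Q = 48.7.
PS = (2.5 − 2.5)·48.7 = 0.
Under first-degree price discrimination the firm charges each unit its demand price and produces up to where P = MC, i.e. Q = 48.7. Consumer surplus is zero; producer surplus equals total surplus.
PS = ½·(246 − 2.5)·48.7 = 5929.225.
Change in producer surplus: 5929.225 − 0 = 5929.225.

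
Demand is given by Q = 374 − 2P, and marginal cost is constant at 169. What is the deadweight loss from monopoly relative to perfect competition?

DWL = 81

Inverting demand: P = 187 − 0.5Q.
Under competition P = MC = 169, so Q = (187 − 169)/0.5 = 36.
A monopolist chooses Q where MR = MC. MR = 187 − Q; setting this equal to 169 gives Q = 18 and P = 178.
DWL is the triangle between Q = 18 and Q = 36: ½·(36 − 18)·(178 − 169) = 81.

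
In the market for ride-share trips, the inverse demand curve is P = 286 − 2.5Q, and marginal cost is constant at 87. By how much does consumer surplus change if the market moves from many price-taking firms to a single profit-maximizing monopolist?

Under competition P = MC = 87, so Q = (286 − 87)/2.5 = 79.6.
CS = ½·(286 − 87)·79.6 = 7920.2.
Monopoly sets MR = MC: 286 − 5Q = 87 ⇒ Q = 39.8, P = 286 − 2.5·39.8 = 186.5.
CS = ½·(286 − 186.5)·39.8 = 1980.05.
Change in consumer surplus: 1980.05 − 7920.2 = −5940.15.

Consumer surplus falls by 5940.15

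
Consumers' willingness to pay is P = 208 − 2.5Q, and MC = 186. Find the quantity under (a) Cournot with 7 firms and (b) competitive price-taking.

Cournot: Q = 7.7; Competition: Q = 8.8

In a 7-firm Cournot equilibrium, symmetry and the first-order condition give q = (208 − 186)/(20) = 1.1. So Q = 7.7 and P = 188.75.
Competitive firms price at marginal cost: P = 186, giving Q = 8.8.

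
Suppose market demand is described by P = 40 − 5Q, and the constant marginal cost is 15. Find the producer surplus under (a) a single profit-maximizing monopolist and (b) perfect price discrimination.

Monopoly: PS = 31.25; Perfect PD: PS = 62.5

Monopoly sets MR = MC: 40 − 10Q = 15 ⇒ Q = 2.5, P = 40 − 5·2.5 = 27.5.
PS = (27.5 − 15)·2.5 = 31.25.
With perfect price discrimination, output is the efficient level Q = 5 (where demand meets MC), but every buyer pays their willingness to pay: CS = 0 and PS = total surplus.
PS = ½·(40 − 15)·5 = 62.5.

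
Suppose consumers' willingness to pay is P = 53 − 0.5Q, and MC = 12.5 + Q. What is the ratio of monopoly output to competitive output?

Monopoly sets MR = MC: 53 − Q = 12.5 + Q ⇒ Q = 20.25, P = 53 − 0.5·20.25 = 42.875.
Under competition P = MC: 53 − 0.5Q = 12.5 + Q ⇒ Q = 27, P = 39.5.
Ratio Q_m/Q_c = 20.25/27 = 0.75.

Q_m/Q_c = 0.75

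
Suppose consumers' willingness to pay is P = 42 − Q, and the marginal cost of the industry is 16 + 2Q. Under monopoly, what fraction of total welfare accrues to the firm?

PS/TS = 0.8

The monopolist equates marginal revenue to marginal cost: 42 − 2Q = 16 + 2Q, so Q = 6.5. From demand, P = 35.5.
CS = ½·(42 − 35.5)·6.5 = 21.125.
PS = P·Q − VC(Q) = 35.5·6.5 − (16·6.5 + ½·2·6.5²) = 84.5.
Share captured = PS/TS = 84.5/105.625 = 0.8.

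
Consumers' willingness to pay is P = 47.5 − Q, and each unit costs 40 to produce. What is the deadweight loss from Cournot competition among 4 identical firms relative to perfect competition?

DWL = 1.125

Competitive firms price at marginal cost: P = 40, giving Q = 7.5.
In a 4-firm Cournot equilibrium, symmetry and the first-order condition give q = (47.5 − 40)/(5) = 1.5. So Q = 6 and P = 41.5.
DWL is the triangle between Q = 6 and Q = 7.5: ½·(7.5 − 6)·(41.5 − 40) = 1.125.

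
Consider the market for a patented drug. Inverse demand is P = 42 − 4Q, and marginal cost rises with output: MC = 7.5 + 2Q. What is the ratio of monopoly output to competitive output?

Q_m/Q_c = 0.6

The monopolist equates marginal revenue to marginal cost: 42 − 8Q = 7.5 + 2Q, so Q = 3.45. From demand, P = 28.2.
Under competition P = MC: 42 − 4Q = 7.5 + 2Q ⇒ Q = 5.75, P = 19.
Ratio Q_m/Q_c = 3.45/5.75 = 0.6.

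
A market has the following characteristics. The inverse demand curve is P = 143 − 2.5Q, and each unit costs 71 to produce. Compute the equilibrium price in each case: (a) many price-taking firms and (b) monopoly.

Competitive firms price at marginal cost: P = 71, giving Q = 28.8.
The monopolist equates marginal revenue to marginal cost: 143 − 5Q = 71, so Q = 14.4. From demand, P = 107.

Competition: P = 71; Monopoly: P = 107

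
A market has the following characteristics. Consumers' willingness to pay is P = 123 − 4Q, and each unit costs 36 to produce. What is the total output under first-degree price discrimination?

A perfectly discriminating monopolist sells every unit with P(Q) ≥ MC(Q), so output equals the competitive quantity Q = 21.75. Each buyer pays their reservation price, so CS = 0 and the firm captures all surplus.

Q = 21.75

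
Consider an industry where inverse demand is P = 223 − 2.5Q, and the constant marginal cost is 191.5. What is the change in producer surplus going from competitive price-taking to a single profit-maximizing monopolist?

Perfect competition: P = MC = 191.5, so 223 − 2.5Q = 191.5 and Q = 12.6.
PS = (191.5 − 191.5)·12.6 = 0.
A monopolist chooses Q where MR = MC. MR = 223 − 5Q; setting this equal to 191.5 gives Q = 6.3 and P = 207.25.
PS = (207.25 − 191.5)·6.3 = 99.225.
Change in producer surplus: 99.225 − 0 = 99.225.

PS rises by 99.225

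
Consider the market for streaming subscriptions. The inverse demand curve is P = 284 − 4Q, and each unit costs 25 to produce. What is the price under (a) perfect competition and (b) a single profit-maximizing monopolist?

Under competition P = MC = 25, so Q = (284 − 25)/4 = 64.75.
Monopoly sets MR = MC: 284 − 8Q = 25 ⇒ Q = 32.375, P = 284 − 4·32.375 = 154.5.

Competition: P = 25; Monopoly: P = 154.5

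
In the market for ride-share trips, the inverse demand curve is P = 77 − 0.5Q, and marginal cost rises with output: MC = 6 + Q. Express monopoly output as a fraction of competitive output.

Monopoly sets MR = MC: 77 − Q = 6 + Q ⇒ Q = 35.5, P = 77 − 0.5·35.5 = 59.25.
Under competition P = MC: 77 − 0.5Q = 6 + Q ⇒ Q = 142/3, P = 160/3.
Ratio Q_m/Q_c = 35.5/(142/3) = 0.75.

Q_m/Q_c = 0.75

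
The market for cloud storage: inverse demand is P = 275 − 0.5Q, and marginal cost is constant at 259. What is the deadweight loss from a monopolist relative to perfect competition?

DWL = 64

Perfect competition: P = MC = 259, so 275 − 0.5Q = 259 and Q = 32.
Monopoly sets MR = MC: 275 − Q = 259 ⇒ Q = 16, P = 275 − 0.5·16 = 267.
DWL is the triangle between Q = 16 and Q = 32: ½·(32 − 16)·(267 − 259) = 64.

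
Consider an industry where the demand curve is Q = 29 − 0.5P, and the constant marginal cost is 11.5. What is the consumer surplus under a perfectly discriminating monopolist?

CS = 0

Inverting demand: P = 58 − 2Q.
A perfectly discriminating monopolist sells every unit with P(Q) ≥ MC(Q), so output equals the competitive quantity Q = 23.25. Each buyer pays their reservation price, so CS = 0 and the firm captures all surplus.
CS = 0.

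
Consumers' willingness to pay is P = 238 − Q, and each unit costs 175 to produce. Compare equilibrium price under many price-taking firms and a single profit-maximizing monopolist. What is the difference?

Perfect competition: P = MC = 175, so 238 − Q = 175 and Q = 63.
The monopolist equates marginal revenue to marginal cost: 238 − 2Q = 175, so Q = 31.5. From demand, P = 206.5.
Change in equilibrium price: 206.5 − 175 = 31.5.

P rises by 31.5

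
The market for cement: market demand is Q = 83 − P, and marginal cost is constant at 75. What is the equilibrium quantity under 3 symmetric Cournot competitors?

Q = 6

Inverting demand: P = 83 − Q.
Cournot with 3 identical firms: the symmetric best-response condition is 83 − 4q = 75. Each firm produces q = 2, total output Q = 6, price P = 77.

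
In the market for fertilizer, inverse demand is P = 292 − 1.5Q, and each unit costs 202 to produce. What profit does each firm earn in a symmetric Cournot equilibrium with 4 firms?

π_i = 216

With 4 symmetric Cournot firms, each firm's FOC gives 292 − 7.5q = 202, so q = 12, Q = 4·12 = 48, and P = 220.
Each firm's profit = (220 − 202)·12 = 216.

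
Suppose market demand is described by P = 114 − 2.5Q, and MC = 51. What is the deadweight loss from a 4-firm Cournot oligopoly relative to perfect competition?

Perfect competition: P = MC = 51, so 114 − 2.5Q = 51 and Q = 25.2.
With 4 symmetric Cournot firms, each firm's FOC gives 114 − 12.5q = 51, so q = 5.04, Q = 4·5.04 = 20.16, and P = 63.6.
DWL is the triangle between Q = 20.16 and Q = 25.2: ½·(25.2 − 20.16)·(63.6 − 51) = 31.752.

DWL = 31.752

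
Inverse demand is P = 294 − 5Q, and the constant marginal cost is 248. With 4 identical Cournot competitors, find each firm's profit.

With 4 symmetric Cournot firms, each firm's FOC gives 294 − 25q = 248, so q = 1.84, Q = 4·1.84 = 7.36, and P = 257.2.
Each firm's profit = (257.2 − 248)·1.84 = 16.928.

π_i = 16.928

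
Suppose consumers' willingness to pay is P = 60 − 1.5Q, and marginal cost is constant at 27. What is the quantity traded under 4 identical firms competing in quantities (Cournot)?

With 4 symmetric Cournot firms, each firm's FOC gives 60 − 7.5q = 27, so q = 4.4, Q = 4·4.4 = 17.6, and P = 33.6.

Q = 17.6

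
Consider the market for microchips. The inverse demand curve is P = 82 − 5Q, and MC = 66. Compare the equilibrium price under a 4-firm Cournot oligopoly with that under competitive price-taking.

Cournot with 4 identical firms: the symmetric best-response condition is 82 − 25q = 66. Each firm produces q = 0.64, total output Q = 2.56, price P = 69.2.
Perfect competition: P = MC = 66, so 82 − 5Q = 66 and Q = 3.2.

Cournot: P = 69.2; Competition: P = 66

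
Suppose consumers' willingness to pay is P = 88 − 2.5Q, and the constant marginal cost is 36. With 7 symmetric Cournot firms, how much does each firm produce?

q_i = 2.6

Cournot with 7 identical firms: the symmetric best-response condition is 88 − 20q = 36. Each firm produces q = 2.6, total output Q = 18.2, price P = 42.5.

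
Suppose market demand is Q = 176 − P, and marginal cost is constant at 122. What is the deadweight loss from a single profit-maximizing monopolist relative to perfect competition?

Inverting demand: P = 176 − Q.
Competitive firms price at marginal cost: P = 122, giving Q = 54.
Monopoly sets MR = MC: 176 − 2Q = 122 ⇒ Q = 27, P = 176 − 27 = 149.
DWL is the triangle between Q = 27 and Q = 54: ½·(54 − 27)·(149 − 122) = 364.5.

DWL = 364.5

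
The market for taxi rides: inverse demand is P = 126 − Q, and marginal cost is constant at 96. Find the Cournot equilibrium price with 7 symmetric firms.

In a 7-firm Cournot equilibrium, symmetry and the first-order condition give q = (126 − 96)/(8) = 3.75. So Q = 26.25 and P = 99.75.

P = 99.75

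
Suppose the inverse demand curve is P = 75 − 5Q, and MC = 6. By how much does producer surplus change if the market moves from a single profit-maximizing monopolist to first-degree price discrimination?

Producer surplus rises by 238.05

A monopolist chooses Q where MR = MC. MR = 75 − 10Q; setting this equal to 6 gives Q = 6.9 and P = 40.5.
PS = (40.5 − 6)·6.9 = 238.05.
With perfect price discrimination, output is the efficient level Q = 13.8 (where demand meets MC), but every buyer pays their willingness to pay: CS = 0 and PS = total surplus.
PS = ½·(75 − 6)·13.8 = 476.1.
Change in producer surplus: 476.1 − 238.05 = 238.05.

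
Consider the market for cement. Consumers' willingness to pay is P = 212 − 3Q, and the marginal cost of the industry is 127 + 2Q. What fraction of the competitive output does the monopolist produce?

Monopoly sets MR = MC: 212 − 6Q = 127 + 2Q ⇒ Q = 10.625, P = 212 − 3·10.625 = 180.125.
Competitive equilibrium sets price equal to marginal cost: 212 − 3Q = 127 + 2Q, so Q = 17 and P = 161.
Ratio Q_m/Q_c = 10.625/17 = 0.625.

Q_m/Q_c = 0.625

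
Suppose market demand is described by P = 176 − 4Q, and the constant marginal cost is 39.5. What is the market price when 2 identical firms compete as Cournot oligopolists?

P = 85

With 2 symmetric Cournot firms, each firm's FOC gives 176 − 12q = 39.5, so q = 11.375, Q = 2·11.375 = 22.75, and P = 85.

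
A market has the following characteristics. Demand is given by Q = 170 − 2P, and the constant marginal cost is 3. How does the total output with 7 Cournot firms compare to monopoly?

Cournot: Q = 143.5; Monopoly: Q = 82

Inverting demand: P = 85 − 0.5Q.
Cournot with 7 identical firms: the symmetric best-response condition is 85 − 4q = 3. Each firm produces q = 20.5, total output Q = 143.5, price P = 13.25.
Monopoly sets MR = MC: 85 − Q = 3 ⇒ Q = 82, P = 85 − 0.5·82 = 44.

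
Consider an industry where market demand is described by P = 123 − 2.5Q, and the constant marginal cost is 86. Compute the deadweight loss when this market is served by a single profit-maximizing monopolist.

Perfect competition: P = MC = 86, so 123 − 2.5Q = 86 and Q = 14.8.
The monopolist equates marginal revenue to marginal cost: 123 − 5Q = 86, so Q = 7.4. From demand, P = 104.5.
DWL is the triangle between Q = 7.4 and Q = 14.8: ½·(14.8 − 7.4)·(104.5 − 86) = 68.45.

DWL = 68.45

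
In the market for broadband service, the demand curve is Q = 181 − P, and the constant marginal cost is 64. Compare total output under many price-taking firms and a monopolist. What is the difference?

Inverting demand: P = 181 − Q.
Perfect competition: P = MC = 64, so 181 − Q = 64 and Q = 117.
A monopolist chooses Q where MR = MC. MR = 181 − 2Q; setting this equal to 64 gives Q = 58.5 and P = 122.5.
Change in total output: 58.5 − 117 = −58.5.

Q falls by 58.5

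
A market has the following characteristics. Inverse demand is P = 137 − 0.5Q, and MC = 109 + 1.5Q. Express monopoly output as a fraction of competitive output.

Q_m/Q_c = 0.8

Monopoly sets MR = MC: 137 − Q = 109 + 1.5Q ⇒ Q = 11.2, P = 137 − 0.5·11.2 = 131.4.
Under competition P = MC: 137 − 0.5Q = 109 + 1.5Q ⇒ Q = 14, P = 130.
Ratio Q_m/Q_c = 11.2/14 = 0.8.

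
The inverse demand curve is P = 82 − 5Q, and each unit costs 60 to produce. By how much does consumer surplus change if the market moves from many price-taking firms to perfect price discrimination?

CS falls by 48.4

Under competition P = MC = 60, so Q = (82 − 60)/5 = 4.4.
CS = ½·(82 − 60)·4.4 = 48.4.
A perfectly discriminating monopolist sells every unit with P(Q) ≥ MC(Q), so output equals the competitive quantity Q = 4.4. Each buyer pays their reservation price, so CS = 0 and the firm captures all surplus.
CS = 0.
Change in consumer surplus: 0 − 48.4 = −48.4.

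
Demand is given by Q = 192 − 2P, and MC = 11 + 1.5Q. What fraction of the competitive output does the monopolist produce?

Inverting demand: P = 96 − 0.5Q.
Monopoly sets MR = MC: 96 − Q = 11 + 1.5Q ⇒ Q = 34, P = 96 − 0.5·34 = 79.
Under competition P = MC: 96 − 0.5Q = 11 + 1.5Q ⇒ Q = 42.5, P = 74.75.
Ratio Q_m/Q_c = 34/42.5 = 0.8.

Q_m/Q_c = 0.8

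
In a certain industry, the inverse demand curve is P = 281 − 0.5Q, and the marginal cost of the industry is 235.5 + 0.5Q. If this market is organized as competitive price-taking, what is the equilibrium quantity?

Competitive equilibrium sets price equal to marginal cost: 281 − 0.5Q = 235.5 + 0.5Q, so Q = 45.5 and P = 258.25.

Q = 45.5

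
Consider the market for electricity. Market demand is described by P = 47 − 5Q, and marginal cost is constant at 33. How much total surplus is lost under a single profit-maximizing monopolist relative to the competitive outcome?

DWL = 4.9

Under competition P = MC = 33, so Q = (47 − 33)/5 = 2.8.
A monopolist chooses Q where MR = MC. MR = 47 − 10Q; setting this equal to 33 gives Q = 1.4 and P = 40.
DWL is the triangle between Q = 1.4 and Q = 2.8: ½·(2.8 − 1.4)·(40 − 33) = 4.9.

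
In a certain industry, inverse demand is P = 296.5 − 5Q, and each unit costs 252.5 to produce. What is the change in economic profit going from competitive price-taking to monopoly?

Competitive firms price at marginal cost: P = 252.5, giving Q = 8.8.
Profit = (252.5 − 252.5)·8.8 = 0.
A monopolist chooses Q where MR = MC. MR = 296.5 − 10Q; setting this equal to 252.5 gives Q = 4.4 and P = 274.5.
Profit = (274.5 − 252.5)·4.4 = 96.8.
Change in economic profit: 96.8 − 0 = 96.8.

Economic profit rises by 96.8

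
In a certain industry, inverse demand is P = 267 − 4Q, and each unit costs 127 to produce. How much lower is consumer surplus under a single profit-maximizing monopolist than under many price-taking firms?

Competitive firms price at marginal cost: P = 127, giving Q = 35.
CS = ½·(267 − 127)·35 = 2450.
The monopolist equates marginal revenue to marginal cost: 267 − 8Q = 127, so Q = 17.5. From demand, P = 197.
CS = ½·(267 − 197)·17.5 = 612.5.
Change in consumer surplus: 612.5 − 2450 = −1837.5.

CS falls by 1837.5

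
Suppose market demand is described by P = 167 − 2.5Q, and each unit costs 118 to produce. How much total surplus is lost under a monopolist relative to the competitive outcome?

Under competition P = MC = 118, so Q = (167 − 118)/2.5 = 19.6.
Monopoly sets MR = MC: 167 − 5Q = 118 ⇒ Q = 9.8, P = 167 − 2.5·9.8 = 142.5.
DWL is the triangle between Q = 9.8 and Q = 19.6: ½·(19.6 − 9.8)·(142.5 − 118) = 120.05.

DWL = 120.05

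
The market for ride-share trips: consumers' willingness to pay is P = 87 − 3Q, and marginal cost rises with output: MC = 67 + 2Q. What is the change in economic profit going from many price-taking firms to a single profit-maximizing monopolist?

Competitive equilibrium sets price equal to marginal cost: 87 − 3Q = 67 + 2Q, so Q = 4 and P = 75.
Profit = 75·4 − (67·4 + ½·2·4²) = 16.
The monopolist equates marginal revenue to marginal cost: 87 − 6Q = 67 + 2Q, so Q = 2.5. From demand, P = 79.5.
Profit = 79.5·2.5 − (67·2.5 + ½·2·2.5²) = 25.
Change in economic profit: 25 − 16 = 9.

π rises by 9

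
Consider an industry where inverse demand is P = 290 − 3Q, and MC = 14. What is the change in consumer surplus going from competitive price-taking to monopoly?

CS falls by 9522

Perfect competition: P = MC = 14, so 290 − 3Q = 14 and Q = 92.
CS = ½·(290 − 14)·92 = 12696.
A monopolist chooses Q where MR = MC. MR = 290 − 6Q; setting this equal to 14 gives Q = 46 and P = 152.
CS = ½·(290 − 152)·46 = 3174.
Change in consumer surplus: 3174 − 12696 = −9522.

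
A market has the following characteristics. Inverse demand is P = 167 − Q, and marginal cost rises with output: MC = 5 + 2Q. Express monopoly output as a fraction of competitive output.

Q_m/Q_c = 0.75

A monopolist chooses Q where MR = MC. MR = 167 − 2Q; setting this equal to 5 + 2Q gives Q = 40.5 and P = 126.5.
Competitive equilibrium sets price equal to marginal cost: 167 − Q = 5 + 2Q, so Q = 54 and P = 113.
Ratio Q_m/Q_c = 40.5/54 = 0.75.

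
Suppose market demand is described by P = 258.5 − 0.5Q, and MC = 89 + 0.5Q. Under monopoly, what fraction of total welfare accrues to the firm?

Monopoly sets MR = MC: 258.5 − Q = 89 + 0.5Q ⇒ Q = 113, P = 258.5 − 0.5·113 = 202.
CS = ½·(258.5 − 202)·113 = 3192.25.
PS = P·Q − VC(Q) = 202·113 − (89·113 + ½·0.5·113²) = 9576.75.
Share captured = PS/TS = 9576.75/12769 = 0.75.

PS/TS = 0.75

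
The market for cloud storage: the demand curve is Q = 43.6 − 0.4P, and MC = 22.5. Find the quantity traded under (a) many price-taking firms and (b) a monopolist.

Competition: Q = 34.6; Monopoly: Q = 17.3

Inverting demand: P = 109 − 2.5Q.
Competitive firms price at marginal cost: P = 22.5, giving Q = 34.6.
The monopolist equates marginal revenue to marginal cost: 109 − 5Q = 22.5, so Q = 17.3. From demand, P = 65.75.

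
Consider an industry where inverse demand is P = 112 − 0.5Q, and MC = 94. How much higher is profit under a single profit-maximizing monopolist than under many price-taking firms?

π rises by 162

Perfect competition: P = MC = 94, so 112 − 0.5Q = 94 and Q = 36.
Profit = (94 − 94)·36 = 0.
The monopolist equates marginal revenue to marginal cost: 112 − Q = 94, so Q = 18. From demand, P = 103.
Profit = (103 − 94)·18 = 162.
Change in profit: 162 − 0 = 162.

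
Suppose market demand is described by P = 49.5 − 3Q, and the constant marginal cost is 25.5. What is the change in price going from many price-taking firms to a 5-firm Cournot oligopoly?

Under competition P = MC = 25.5, so Q = (49.5 − 25.5)/3 = 8.
With 5 symmetric Cournot firms, each firm's FOC gives 49.5 − 18q = 25.5, so q = 4/3, Q = 5·4/3 = 20/3, and P = 29.5.
Change in price: 29.5 − 25.5 = 4.

P rises by 4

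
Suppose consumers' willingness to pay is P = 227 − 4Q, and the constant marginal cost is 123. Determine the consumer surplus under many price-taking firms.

Competitive firms price at marginal cost: P = 123, giving Q = 26.
CS = ½·(227 − 123)·26 = 1352.

CS = 1352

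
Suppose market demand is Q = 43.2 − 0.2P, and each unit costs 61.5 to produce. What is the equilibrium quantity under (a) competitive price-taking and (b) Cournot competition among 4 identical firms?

Inverting demand: P = 216 − 5Q.
Competitive firms price at marginal cost: P = 61.5, giving Q = 30.9.
In a 4-firm Cournot equilibrium, symmetry and the first-order condition give q = (216 − 61.5)/(25) = 6.18. So Q = 24.72 and P = 92.4.

Competition: Q = 30.9; Cournot: Q = 24.72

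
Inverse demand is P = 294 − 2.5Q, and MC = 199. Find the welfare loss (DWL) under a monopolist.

DWL = 451.25

Perfect competition: P = MC = 199, so 294 − 2.5Q = 199 and Q = 38.
Monopoly sets MR = MC: 294 − 5Q = 199 ⇒ Q = 19, P = 294 − 2.5·19 = 246.5.
DWL is the triangle between Q = 19 and Q = 38: ½·(38 − 19)·(246.5 − 199) = 451.25.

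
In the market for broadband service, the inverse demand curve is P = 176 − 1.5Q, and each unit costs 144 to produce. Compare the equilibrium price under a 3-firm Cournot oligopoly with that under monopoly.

Cournot: P = 152; Monopoly: P = 160

Cournot with 3 identical firms: the symmetric best-response condition is 176 − 6q = 144. Each firm produces q = 16/3, total output Q = 16, price P = 152.
Monopoly sets MR = MC: 176 − 3Q = 144 ⇒ Q = 32/3, P = 176 − 1.5·32/3 = 160.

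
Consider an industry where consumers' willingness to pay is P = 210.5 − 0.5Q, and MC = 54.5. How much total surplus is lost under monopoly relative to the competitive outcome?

DWL = 6084

Competitive firms price at marginal cost: P = 54.5, giving Q = 312.
The monopolist equates marginal revenue to marginal cost: 210.5 − Q = 54.5, so Q = 156. From demand, P = 132.5.
DWL is the triangle between Q = 156 and Q = 312: ½·(312 − 156)·(132.5 − 54.5) = 6084.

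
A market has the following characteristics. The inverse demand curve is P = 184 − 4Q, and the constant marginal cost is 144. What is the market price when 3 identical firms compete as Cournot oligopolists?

In a 3-firm Cournot equilibrium, symmetry and the first-order condition give q = (184 − 144)/(16) = 2.5. So Q = 7.5 and P = 154.

P = 154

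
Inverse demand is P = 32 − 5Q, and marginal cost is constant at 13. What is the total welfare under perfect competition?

Competitive firms price at marginal cost: P = 13, giving Q = 3.8.
CS = ½·(32 − 13)·3.8 = 36.1; PS = (13 − 13)·3.8 = 0; TS = 36.1.

TS = 36.1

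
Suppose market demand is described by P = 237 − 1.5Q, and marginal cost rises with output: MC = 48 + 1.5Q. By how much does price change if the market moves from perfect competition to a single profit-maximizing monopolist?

Under competition P = MC: 237 − 1.5Q = 48 + 1.5Q ⇒ Q = 63, P = 142.5.
The monopolist equates marginal revenue to marginal cost: 237 − 3Q = 48 + 1.5Q, so Q = 42. From demand, P = 174.
Change in price: 174 − 142.5 = 31.5.

P rises by 31.5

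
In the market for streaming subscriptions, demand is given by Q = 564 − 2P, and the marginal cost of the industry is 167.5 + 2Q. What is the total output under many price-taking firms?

Inverting demand: P = 282 − 0.5Q.
Competitive equilibrium sets price equal to marginal cost: 282 − 0.5Q = 167.5 + 2Q, so Q = 45.8 and P = 259.1.

Q = 45.8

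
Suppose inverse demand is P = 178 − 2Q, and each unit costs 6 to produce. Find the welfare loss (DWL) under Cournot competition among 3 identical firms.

DWL = 462.25

Under competition P = MC = 6, so Q = (178 − 6)/2 = 86.
Cournot with 3 identical firms: the symmetric best-response condition is 178 − 8q = 6. Each firm produces q = 21.5, total output Q = 64.5, price P = 49.
DWL is the triangle between Q = 64.5 and Q = 86: ½·(86 − 64.5)·(49 − 6) = 462.25.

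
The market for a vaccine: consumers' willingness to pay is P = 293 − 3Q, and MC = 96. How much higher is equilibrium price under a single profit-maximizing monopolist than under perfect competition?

Competitive firms price at marginal cost: P = 96, giving Q = 197/3.
A monopolist chooses Q where MR = MC. MR = 293 − 6Q; setting this equal to 96 gives Q = 197/6 and P = 194.5.
Change in equilibrium price: 194.5 − 96 = 98.5.

P rises by 98.5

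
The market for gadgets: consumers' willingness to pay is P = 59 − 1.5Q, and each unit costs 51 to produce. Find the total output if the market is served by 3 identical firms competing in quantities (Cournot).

Q = 4

With 3 symmetric Cournot firms, each firm's FOC gives 59 − 6q = 51, so q = 4/3, Q = 3·4/3 = 4, and P = 53.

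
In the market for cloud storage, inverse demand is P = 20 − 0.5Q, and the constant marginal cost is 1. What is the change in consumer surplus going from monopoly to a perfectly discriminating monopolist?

A monopolist chooses Q where MR = MC. MR = 20 − Q; setting this equal to 1 gives Q = 19 and P = 10.5.
CS = ½·(20 − 10.5)·19 = 90.25.
A perfectly discriminating monopolist sells every unit with P(Q) ≥ MC(Q), so output equals the competitive quantity Q = 38. Each buyer pays their reservation price, so CS = 0 and the firm captures all surplus.
CS = 0.
Change in consumer surplus: 0 − 90.25 = −90.25.

CS falls by 90.25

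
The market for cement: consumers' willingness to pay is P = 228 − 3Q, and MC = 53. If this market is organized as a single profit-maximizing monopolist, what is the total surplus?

Monopoly sets MR = MC: 228 − 6Q = 53 ⇒ Q = 175/6, P = 228 − 3·175/6 = 140.5.
CS = ½·(228 − 140.5)·175/6 = 30625/24; PS = (140.5 − 53)·175/6 = 30625/12; TS = 3828.125.

TS = 3828.125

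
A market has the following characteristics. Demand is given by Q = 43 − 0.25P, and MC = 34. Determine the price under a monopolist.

Inverting demand: P = 172 − 4Q.
Monopoly sets MR = MC: 172 − 8Q = 34 ⇒ Q = 17.25, P = 172 − 4·17.25 = 103.

P = 103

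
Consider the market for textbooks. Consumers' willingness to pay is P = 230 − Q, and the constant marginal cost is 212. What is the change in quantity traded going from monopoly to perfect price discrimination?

Q rises by 9

A monopolist chooses Q where MR = MC. MR = 230 − 2Q; setting this equal to 212 gives Q = 9 and P = 221.
A perfectly discriminating monopolist sells every unit with P(Q) ≥ MC(Q), so output equals the competitive quantity Q = 18. Each buyer pays their reservation price, so CS = 0 and the firm captures all surplus.
Change in quantity traded: 18 − 9 = 9.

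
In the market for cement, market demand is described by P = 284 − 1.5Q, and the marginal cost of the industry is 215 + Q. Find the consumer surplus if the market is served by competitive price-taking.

Under competition P = MC: 284 − 1.5Q = 215 + Q ⇒ Q = 27.6, P = 242.6.
CS = ½·(284 − 242.6)·27.6 = 571.32.

CS = 571.32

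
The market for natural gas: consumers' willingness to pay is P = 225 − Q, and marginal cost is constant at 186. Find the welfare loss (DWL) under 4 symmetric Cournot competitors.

DWL = 30.42

Under competition P = MC = 186, so Q = (225 − 186)/1 = 39.
In a 4-firm Cournot equilibrium, symmetry and the first-order condition give q = (225 − 186)/(5) = 7.8. So Q = 31.2 and P = 193.8.
DWL is the triangle between Q = 31.2 and Q = 39: ½·(39 − 31.2)·(193.8 − 186) = 30.42.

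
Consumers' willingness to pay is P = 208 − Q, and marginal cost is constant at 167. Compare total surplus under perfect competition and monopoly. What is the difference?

Perfect competition: P = MC = 167, so 208 − Q = 167 and Q = 41.
CS = ½·(208 − 167)·41 = 840.5; PS = (167 − 167)·41 = 0; TS = 840.5.
Monopoly sets MR = MC: 208 − 2Q = 167 ⇒ Q = 20.5, P = 208 − 20.5 = 187.5.
CS = ½·(208 − 187.5)·20.5 = 210.125; PS = (187.5 − 167)·20.5 = 420.25; TS = 630.375.
Change in total surplus: 630.375 − 840.5 = −210.125.

TS falls by 210.125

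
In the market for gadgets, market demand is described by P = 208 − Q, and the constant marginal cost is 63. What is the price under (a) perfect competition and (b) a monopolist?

Under competition P = MC = 63, so Q = (208 − 63)/1 = 145.
A monopolist chooses Q where MR = MC. MR = 208 − 2Q; setting this equal to 63 gives Q = 72.5 and P = 135.5.

Competition: P = 63; Monopoly: P = 135.5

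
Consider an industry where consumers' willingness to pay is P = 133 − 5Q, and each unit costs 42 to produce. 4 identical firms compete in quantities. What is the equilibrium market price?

P = 60.2

With 4 symmetric Cournot firms, each firm's FOC gives 133 − 25q = 42, so q = 3.64, Q = 4·3.64 = 14.56, and P = 60.2.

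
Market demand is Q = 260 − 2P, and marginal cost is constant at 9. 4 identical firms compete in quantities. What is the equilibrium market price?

P = 33.2

Inverting demand: P = 130 − 0.5Q.
Cournot with 4 identical firms: the symmetric best-response condition is 130 − 2.5q = 9. Each firm produces q = 48.4, total output Q = 193.6, price P = 33.2.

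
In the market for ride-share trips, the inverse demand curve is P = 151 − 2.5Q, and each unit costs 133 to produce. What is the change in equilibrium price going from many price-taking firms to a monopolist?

Equilibrium price rises by 9

Perfect competition: P = MC = 133, so 151 − 2.5Q = 133 and Q = 7.2.
Monopoly sets MR = MC: 151 − 5Q = 133 ⇒ Q = 3.6, P = 151 − 2.5·3.6 = 142.
Change in equilibrium price: 142 − 133 = 9.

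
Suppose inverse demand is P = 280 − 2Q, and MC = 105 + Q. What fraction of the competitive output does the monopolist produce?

Monopoly sets MR = MC: 280 − 4Q = 105 + Q ⇒ Q = 35, P = 280 − 2·35 = 210.
Under competition P = MC: 280 − 2Q = 105 + Q ⇒ Q = 175/3, P = 490/3.
Ratio Q_m/Q_c = 35/(175/3) = 0.6.

Q_m/Q_c = 0.6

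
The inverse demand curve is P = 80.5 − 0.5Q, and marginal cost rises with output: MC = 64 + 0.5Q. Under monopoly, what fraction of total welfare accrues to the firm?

The monopolist equates marginal revenue to marginal cost: 80.5 − Q = 64 + 0.5Q, so Q = 11. From demand, P = 75.
CS = ½·(80.5 − 75)·11 = 30.25.
PS = P·Q − VC(Q) = 75·11 − (64·11 + ½·0.5·11²) = 90.75.
Share captured = PS/TS = 90.75/121 = 0.75.

PS/TS = 0.75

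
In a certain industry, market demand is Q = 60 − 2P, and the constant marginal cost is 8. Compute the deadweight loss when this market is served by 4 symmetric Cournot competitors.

DWL = 19.36

Inverting demand: P = 30 − 0.5Q.
Under competition P = MC = 8, so Q = (30 − 8)/0.5 = 44.
With 4 symmetric Cournot firms, each firm's FOC gives 30 − 2.5q = 8, so q = 8.8, Q = 4·8.8 = 35.2, and P = 12.4.
DWL is the triangle between Q = 35.2 and Q = 44: ½·(44 − 35.2)·(12.4 − 8) = 19.36.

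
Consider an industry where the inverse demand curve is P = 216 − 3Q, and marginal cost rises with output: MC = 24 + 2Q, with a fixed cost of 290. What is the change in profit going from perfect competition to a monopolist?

Under competition P = MC: 216 − 3Q = 24 + 2Q ⇒ Q = 38.4, P = 100.8.
Profit = 100.8·38.4 − (24·38.4 + ½·2·38.4²) − 290 = 1184.56.
Monopoly sets MR = MC: 216 − 6Q = 24 + 2Q ⇒ Q = 24, P = 216 − 3·24 = 144.
Profit = 144·24 − (24·24 + ½·2·24²) − 290 = 2014.
Change in profit: 2014 − 1184.56 = 829.44.

π rises by 829.44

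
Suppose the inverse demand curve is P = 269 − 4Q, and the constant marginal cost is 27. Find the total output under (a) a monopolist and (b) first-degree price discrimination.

A monopolist chooses Q where MR = MC. MR = 269 − 8Q; setting this equal to 27 gives Q = 30.25 and P = 148.
With perfect price discrimination, output is the efficient level Q = 60.5 (where demand meets MC), but every buyer pays their willingness to pay: CS = 0 and PS = total surplus.

Monopoly: Q = 30.25; Perfect PD: Q = 60.5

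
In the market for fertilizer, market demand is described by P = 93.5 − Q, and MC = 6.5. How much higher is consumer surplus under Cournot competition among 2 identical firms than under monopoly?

CS rises by 735.875

Monopoly sets MR = MC: 93.5 − 2Q = 6.5 ⇒ Q = 43.5, P = 93.5 − 43.5 = 50.
CS = ½·(93.5 − 50)·43.5 = 946.125.
Cournot with 2 identical firms: the symmetric best-response condition is 93.5 − 3q = 6.5. Each firm produces q = 29, total output Q = 58, price P = 35.5.
CS = ½·(93.5 − 35.5)·58 = 1682.
Change in consumer surplus: 1682 − 946.125 = 735.875.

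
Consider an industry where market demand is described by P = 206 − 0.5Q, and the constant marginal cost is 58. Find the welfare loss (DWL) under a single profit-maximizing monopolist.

Under competition P = MC = 58, so Q = (206 − 58)/0.5 = 296.
A monopolist chooses Q where MR = MC. MR = 206 − Q; setting this equal to 58 gives Q = 148 and P = 132.
DWL is the triangle between Q = 148 and Q = 296: ½·(296 − 148)·(132 − 58) = 5476.

DWL = 5476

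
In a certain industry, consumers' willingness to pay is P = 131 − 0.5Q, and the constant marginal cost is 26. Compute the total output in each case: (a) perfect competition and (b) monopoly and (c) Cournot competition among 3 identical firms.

Competition: Q = 210; Monopoly: Q = 105; Cournot: Q = 157.5

Under competition P = MC = 26, so Q = (131 − 26)/0.5 = 210.
Monopoly sets MR = MC: 131 − Q = 26 ⇒ Q = 105, P = 131 − 0.5·105 = 78.5.
In a 3-firm Cournot equilibrium, symmetry and the first-order condition give q = (131 − 26)/(2) = 52.5. So Q = 157.5 and P = 52.25.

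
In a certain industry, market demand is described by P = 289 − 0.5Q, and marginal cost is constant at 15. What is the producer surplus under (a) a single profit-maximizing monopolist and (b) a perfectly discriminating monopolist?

The monopolist equates marginal revenue to marginal cost: 289 − Q = 15, so Q = 274. From demand, P = 152.
PS = (152 − 15)·274 = 37538.
A perfectly discriminating monopolist sells every unit with P(Q) ≥ MC(Q), so output equals the competitive quantity Q = 548. Each buyer pays their reservation price, so CS = 0 and the firm captures all surplus.
PS = ½·(289 − 15)·548 = 75076.

Monopoly: PS = 37538; Perfect PD: PS = 75076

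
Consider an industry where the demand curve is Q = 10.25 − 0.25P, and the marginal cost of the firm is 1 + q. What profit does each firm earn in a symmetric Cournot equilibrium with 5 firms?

π_i = 11.52

Inverting demand: P = 41 − 4Q.
With 5 symmetric Cournot firms, each firm's FOC gives 41 − 24q = 1 + q, so q = 1.6, Q = 5·1.6 = 8, and P = 9.
Each firm's profit = 9·1.6 − (1·1.6 + ½·1·1.6²) = 11.52.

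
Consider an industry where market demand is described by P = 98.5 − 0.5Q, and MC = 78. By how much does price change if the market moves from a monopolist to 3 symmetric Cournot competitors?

The monopolist equates marginal revenue to marginal cost: 98.5 − Q = 78, so Q = 20.5. From demand, P = 88.25.
Cournot with 3 identical firms: the symmetric best-response condition is 98.5 − 2q = 78. Each firm produces q = 10.25, total output Q = 30.75, price P = 83.125.
Change in price: 83.125 − 88.25 = −5.125.

Price falls by 5.125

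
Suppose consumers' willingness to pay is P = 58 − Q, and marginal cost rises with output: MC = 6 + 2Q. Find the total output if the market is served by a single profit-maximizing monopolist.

Q = 13

The monopolist equates marginal revenue to marginal cost: 58 − 2Q = 6 + 2Q, so Q = 13. From demand, P = 45.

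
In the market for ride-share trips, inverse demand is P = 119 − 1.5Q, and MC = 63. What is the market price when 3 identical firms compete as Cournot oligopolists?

P = 77

In a 3-firm Cournot equilibrium, symmetry and the first-order condition give q = (119 − 63)/(6) = 28/3. So Q = 28 and P = 77.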